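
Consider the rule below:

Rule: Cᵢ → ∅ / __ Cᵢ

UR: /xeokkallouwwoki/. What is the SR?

/kk/ is a geminate; the first /k/ deletes.
/ll/ is a geminate; the first /l/ deletes.
/ww/ is a geminate; the first /w/ deletes.
Surface form: [xeokalouwoki].

xeokalouwoki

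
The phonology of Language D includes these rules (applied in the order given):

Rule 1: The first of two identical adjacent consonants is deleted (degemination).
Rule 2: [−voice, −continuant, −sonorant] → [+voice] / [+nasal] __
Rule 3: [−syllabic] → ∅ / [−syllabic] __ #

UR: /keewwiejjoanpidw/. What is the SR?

keewiejoanbid

Rule 1 (degemination): /ww/ is a geminate; the first /w/ deletes. /jj/ is a geminate; the first /j/ deletes. /keewwiejjoanpidw/ → keewiejoanpidw.
Rule 2 (post-nasal voicing): /p/ is a voiceless stop immediately after the nasal /n/, so it voices to [b]. /keewiejoanpidw/ → keewiejoanbidw.
Rule 3 (final cluster simplification): /w/ is the second consonant of a word-final cluster /dw/, so it deletes. /keewiejoanbidw/ → keewiejoanbid.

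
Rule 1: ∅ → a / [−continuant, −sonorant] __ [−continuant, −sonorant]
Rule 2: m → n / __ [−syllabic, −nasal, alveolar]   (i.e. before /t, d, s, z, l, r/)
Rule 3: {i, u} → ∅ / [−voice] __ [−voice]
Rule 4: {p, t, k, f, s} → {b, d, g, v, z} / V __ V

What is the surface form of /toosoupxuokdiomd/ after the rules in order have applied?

Rule 1 (stop-cluster a-epenthesis): /k/ and /d/ form a stop–stop cluster, so [a] is inserted between them. /toosoupxuokdiomd/ → toosoupxuokadiomd.
Rule 2 (nasal place assimilation): /m/ precedes the alveolar consonant /d/, so it assimilates in place to [n]. /toosoupxuokadiomd/ → toosoupxuokadiond.
Rule 3 (high vowel syncope): no segment meets the environment; /toosoupxuokadiond/ is unchanged.
Rule 4 (intervocalic voicing): /s/ is a voiceless obstruent between vowels /o/ and /o/, so it voices to [z]. /k/ is a voiceless obstruent between vowels /o/ and /a/, so it voices to [g]. /toosoupxuokadiond/ → toozoupxuogadiond.

toozoupxuogadiond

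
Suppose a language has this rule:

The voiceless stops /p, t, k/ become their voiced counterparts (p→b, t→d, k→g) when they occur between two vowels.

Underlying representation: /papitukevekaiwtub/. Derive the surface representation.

pabidugevegaiwtub

/p/ is a voiceless stop between vowels /a/ and /i/, so it voices to [b].
/t/ is a voiceless stop between vowels /i/ and /u/, so it voices to [d].
/k/ is a voiceless stop between vowels /u/ and /e/, so it voices to [g].
/k/ is a voiceless stop between vowels /e/ and /a/, so it voices to [g].
The other instances of /p/, /t/ do not occur in the required environment and remain unchanged.
Surface form: [pabidugevegaiwtub].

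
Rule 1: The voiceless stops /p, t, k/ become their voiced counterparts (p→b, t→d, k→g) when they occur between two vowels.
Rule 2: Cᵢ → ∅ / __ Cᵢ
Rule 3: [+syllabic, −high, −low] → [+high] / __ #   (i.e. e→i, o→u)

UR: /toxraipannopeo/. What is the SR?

Rule 1 (intervocalic voicing): /p/ is a voiceless stop between vowels /i/ and /a/, so it voices to [b]. /p/ is a voiceless stop between vowels /o/ and /e/, so it voices to [b]. /toxraipannopeo/ → toxraibannobeo.
Rule 2 (degemination): /nn/ is a geminate; the first /n/ deletes. /toxraibannobeo/ → toxraibanobeo.
Rule 3 (final vowel raising): /o/ is a mid vowel in word-final position, so it raises to [u]. /toxraibanobeo/ → toxraibanobeu.

toxraibanobeu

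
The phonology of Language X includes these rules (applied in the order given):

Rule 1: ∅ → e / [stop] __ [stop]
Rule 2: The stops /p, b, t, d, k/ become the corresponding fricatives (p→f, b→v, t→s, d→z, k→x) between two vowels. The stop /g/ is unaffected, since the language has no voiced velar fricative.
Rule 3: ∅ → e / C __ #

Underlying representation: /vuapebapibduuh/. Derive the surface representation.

vuafevafivezuuhe

Rule 1 (stop-cluster e-epenthesis): /b/ and /d/ form a stop–stop cluster, so [e] is inserted between them. /vuapebapibduuh/ → vuapebapibeduuh.
Rule 2 (intervocalic spirantization): /p/ is a stop between vowels /a/ and /e/, so it spirantizes to the fricative [f]. /b/ is a stop between vowels /e/ and /a/, so it spirantizes to the fricative [v]. /p/ is a stop between vowels /a/ and /i/, so it spirantizes to the fricative [f]. /b/ is a stop between vowels /i/ and /e/, so it spirantizes to the fricative [v]. /d/ is a stop between vowels /e/ and /u/, so it spirantizes to the fricative [z]. /vuapebapibeduuh/ → vuafevafivezuuh.
Rule 3 (final e-epenthesis): the form ends in the consonant /h/, so [e] is inserted word-finally. /vuafevafivezuuh/ → vuafevafivezuuhe.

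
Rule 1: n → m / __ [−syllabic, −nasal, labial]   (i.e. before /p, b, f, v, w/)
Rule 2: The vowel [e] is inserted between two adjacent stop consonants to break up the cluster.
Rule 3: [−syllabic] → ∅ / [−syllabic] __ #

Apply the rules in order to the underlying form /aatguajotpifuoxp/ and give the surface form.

Rule 1 (nasal place assimilation): no segment meets the environment; /aatguajotpifuoxp/ is unchanged.
Rule 2 (stop-cluster e-epenthesis): /t/ and /g/ form a stop–stop cluster, so [e] is inserted between them. /t/ and /p/ form a stop–stop cluster, so [e] is inserted between them. /aatguajotpifuoxp/ → aateguajotepifuoxp.
Rule 3 (final cluster simplification): /p/ is the second consonant of a word-final cluster /xp/, so it deletes. /aateguajotepifuoxp/ → aateguajotepifuox.

aateguajotepifuox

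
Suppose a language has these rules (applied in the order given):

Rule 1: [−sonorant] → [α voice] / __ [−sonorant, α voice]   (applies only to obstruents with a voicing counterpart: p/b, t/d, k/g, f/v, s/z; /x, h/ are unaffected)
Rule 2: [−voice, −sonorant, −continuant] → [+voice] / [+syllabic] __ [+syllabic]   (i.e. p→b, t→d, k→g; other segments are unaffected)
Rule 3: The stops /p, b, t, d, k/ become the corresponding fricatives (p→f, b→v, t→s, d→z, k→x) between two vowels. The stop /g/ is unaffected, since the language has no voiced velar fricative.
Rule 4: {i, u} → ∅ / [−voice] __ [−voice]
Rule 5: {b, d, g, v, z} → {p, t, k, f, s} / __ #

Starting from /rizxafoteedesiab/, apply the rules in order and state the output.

risxafozeezesiap

Rule 1 (regressive voicing assimilation): /z/ precedes the voiceless obstruent /x/, so it devoices to [s] by assimilation. /rizxafoteedesiab/ → risxafoteedesiab.
Rule 2 (intervocalic voicing): /t/ is a voiceless stop between vowels /o/ and /e/, so it voices to [d]. /risxafoteedesiab/ → risxafodeedesiab.
Rule 3 (intervocalic spirantization): /d/ is a stop between vowels /o/ and /e/, so it spirantizes to the fricative [z]. /d/ is a stop between vowels /e/ and /e/, so it spirantizes to the fricative [z]. /risxafodeedesiab/ → risxafozeezesiab.
Rule 4 (high vowel syncope): no segment meets the environment; /risxafozeezesiab/ is unchanged.
Rule 5 (final devoicing): /b/ is a voiced obstruent in word-final position, so it devoices to [p]. /risxafozeezesiab/ → risxafozeezesiap.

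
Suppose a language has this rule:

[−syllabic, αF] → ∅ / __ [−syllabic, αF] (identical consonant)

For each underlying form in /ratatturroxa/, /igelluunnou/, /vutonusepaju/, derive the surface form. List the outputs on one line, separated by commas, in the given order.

/ratatturroxa/: /tt/ is a geminate; the first /t/ deletes. /rr/ is a geminate; the first /r/ deletes. → [rataturoxa].
/igelluunnou/: /ll/ is a geminate; the first /l/ deletes. /nn/ is a geminate; the first /n/ deletes. → [igeluunou].
/vutonusepaju/: the rule's environment is not met; surfaces unchanged as [vutonusepaju].

rataturoxa, igeluunou, vutonusepaju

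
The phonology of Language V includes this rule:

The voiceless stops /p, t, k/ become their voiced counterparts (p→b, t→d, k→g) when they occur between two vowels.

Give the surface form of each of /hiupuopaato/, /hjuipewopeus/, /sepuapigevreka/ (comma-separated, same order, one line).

/hiupuopaato/: /p/ is a voiceless stop between vowels /u/ and /u/, so it voices to [b]. /p/ is a voiceless stop between vowels /o/ and /a/, so it voices to [b]. /t/ is a voiceless stop between vowels /a/ and /o/, so it voices to [d]. → [hiubuobaado].
/hjuipewopeus/: /p/ is a voiceless stop between vowels /i/ and /e/, so it voices to [b]. /p/ is a voiceless stop between vowels /o/ and /e/, so it voices to [b]. → [hjuibewobeus].
/sepuapigevreka/: /p/ is a voiceless stop between vowels /e/ and /u/, so it voices to [b]. /p/ is a voiceless stop between vowels /a/ and /i/, so it voices to [b]. /k/ is a voiceless stop between vowels /e/ and /a/, so it voices to [g]. → [sebuabigevrega].

hiubuobaado, hjuibewobeus, sebuabigevrega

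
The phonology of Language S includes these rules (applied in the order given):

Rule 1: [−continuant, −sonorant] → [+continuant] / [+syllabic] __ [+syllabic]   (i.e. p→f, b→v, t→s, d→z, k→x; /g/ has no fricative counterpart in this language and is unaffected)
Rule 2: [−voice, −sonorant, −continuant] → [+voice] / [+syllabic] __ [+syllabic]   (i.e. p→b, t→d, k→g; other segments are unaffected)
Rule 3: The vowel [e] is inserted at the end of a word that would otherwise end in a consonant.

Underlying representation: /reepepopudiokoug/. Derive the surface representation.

Rule 1 (intervocalic spirantization): /p/ is a stop between vowels /e/ and /e/, so it spirantizes to the fricative [f]. /p/ is a stop between vowels /e/ and /o/, so it spirantizes to the fricative [f]. /p/ is a stop between vowels /o/ and /u/, so it spirantizes to the fricative [f]. /d/ is a stop between vowels /u/ and /i/, so it spirantizes to the fricative [z]. /k/ is a stop between vowels /o/ and /o/, so it spirantizes to the fricative [x]. /reepepopudiokoug/ → reefefofuzioxoug.
Rule 2 (intervocalic voicing): no segment meets the environment; /reefefofuzioxoug/ is unchanged.
Rule 3 (final e-epenthesis): the form ends in the consonant /g/, so [e] is inserted word-finally. /reefefofuzioxoug/ → reefefofuzioxouge.

reefefofuzioxouge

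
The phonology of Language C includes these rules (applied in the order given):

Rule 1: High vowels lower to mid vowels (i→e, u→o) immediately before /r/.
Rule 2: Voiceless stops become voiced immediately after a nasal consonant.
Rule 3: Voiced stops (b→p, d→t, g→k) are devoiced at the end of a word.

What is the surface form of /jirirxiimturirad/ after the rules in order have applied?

jererxiimdorerat

Rule 1 (pre-rhotic lowering): /i/ is a high vowel immediately before /r/, so it lowers to [e]. /i/ is a high vowel immediately before /r/, so it lowers to [e]. /u/ is a high vowel immediately before /r/, so it lowers to [o]. /i/ is a high vowel immediately before /r/, so it lowers to [e]. /jirirxiimturirad/ → jererxiimtorerad.
Rule 2 (post-nasal voicing): /t/ is a voiceless stop immediately after the nasal /m/, so it voices to [d]. /jererxiimtorerad/ → jererxiimdorerad.
Rule 3 (final devoicing): /d/ is a voiced stop in word-final position, so it devoices to [t]. /jererxiimdorerad/ → jererxiimdorerat.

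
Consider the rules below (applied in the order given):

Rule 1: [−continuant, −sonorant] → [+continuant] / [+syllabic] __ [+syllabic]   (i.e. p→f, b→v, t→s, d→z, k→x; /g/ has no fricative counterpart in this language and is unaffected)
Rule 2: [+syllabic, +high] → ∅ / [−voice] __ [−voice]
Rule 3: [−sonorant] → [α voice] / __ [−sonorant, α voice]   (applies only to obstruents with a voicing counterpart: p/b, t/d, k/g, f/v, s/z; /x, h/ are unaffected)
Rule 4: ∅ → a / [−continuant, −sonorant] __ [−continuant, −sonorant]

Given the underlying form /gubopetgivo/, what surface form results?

guvofedagivo

Rule 1 (intervocalic spirantization): /b/ is a stop between vowels /u/ and /o/, so it spirantizes to the fricative [v]. /p/ is a stop between vowels /o/ and /e/, so it spirantizes to the fricative [f]. /gubopetgivo/ → guvofetgivo.
Rule 2 (high vowel syncope): no segment meets the environment; /guvofetgivo/ is unchanged.
Rule 3 (regressive voicing assimilation): /t/ precedes the voiced obstruent /g/, so it voices to [d] by assimilation. /guvofetgivo/ → guvofedgivo.
Rule 4 (stop-cluster a-epenthesis): /d/ and /g/ form a stop–stop cluster, so [a] is inserted between them. /guvofedgivo/ → guvofedagivo.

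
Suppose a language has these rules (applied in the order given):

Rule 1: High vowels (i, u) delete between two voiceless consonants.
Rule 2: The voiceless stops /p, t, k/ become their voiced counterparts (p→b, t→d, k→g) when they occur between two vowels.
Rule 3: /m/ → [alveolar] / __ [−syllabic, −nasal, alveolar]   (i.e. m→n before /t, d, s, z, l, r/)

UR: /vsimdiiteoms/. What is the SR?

vsindiideons

Rule 1 (high vowel syncope): no segment meets the environment; /vsimdiiteoms/ is unchanged.
Rule 2 (intervocalic voicing): /t/ is a voiceless stop between vowels /i/ and /e/, so it voices to [d]. /vsimdiiteoms/ → vsimdiideoms.
Rule 3 (nasal place assimilation): /m/ precedes the alveolar consonant /d/, so it assimilates in place to [n]. /m/ precedes the alveolar consonant /s/, so it assimilates in place to [n]. /vsimdiideoms/ → vsindiideons.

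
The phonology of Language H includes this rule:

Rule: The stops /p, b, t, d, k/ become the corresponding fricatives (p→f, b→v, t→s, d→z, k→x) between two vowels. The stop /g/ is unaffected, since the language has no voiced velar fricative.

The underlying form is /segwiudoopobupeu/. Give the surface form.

segwiuzoofovufeu

/d/ is a stop between vowels /u/ and /o/, so it spirantizes to the fricative [z].
/p/ is a stop between vowels /o/ and /o/, so it spirantizes to the fricative [f].
/b/ is a stop between vowels /o/ and /u/, so it spirantizes to the fricative [v].
/p/ is a stop between vowels /u/ and /e/, so it spirantizes to the fricative [f].
Surface form: [segwiuzoofovufeu].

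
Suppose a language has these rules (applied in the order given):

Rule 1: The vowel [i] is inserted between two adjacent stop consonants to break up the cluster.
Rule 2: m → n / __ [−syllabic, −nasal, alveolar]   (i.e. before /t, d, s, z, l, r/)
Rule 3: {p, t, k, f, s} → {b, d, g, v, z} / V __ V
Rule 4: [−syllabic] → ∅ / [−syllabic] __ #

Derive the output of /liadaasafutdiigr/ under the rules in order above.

Rule 1 (stop-cluster i-epenthesis): /t/ and /d/ form a stop–stop cluster, so [i] is inserted between them. /liadaasafutdiigr/ → liadaasafutidiigr.
Rule 2 (nasal place assimilation): no segment meets the environment; /liadaasafutidiigr/ is unchanged.
Rule 3 (intervocalic voicing): /s/ is a voiceless obstruent between vowels /a/ and /a/, so it voices to [z]. /f/ is a voiceless obstruent between vowels /a/ and /u/, so it voices to [v]. /t/ is a voiceless obstruent between vowels /u/ and /i/, so it voices to [d]. /liadaasafutidiigr/ → liadaazavudidiigr.
Rule 4 (final cluster simplification): /r/ is the second consonant of a word-final cluster /gr/, so it deletes. /liadaazavudidiigr/ → liadaazavudidiig.

liadaazavudidiig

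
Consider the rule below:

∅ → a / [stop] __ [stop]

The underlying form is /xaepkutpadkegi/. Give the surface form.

/p/ and /k/ form a stop–stop cluster, so [a] is inserted between them.
/t/ and /p/ form a stop–stop cluster, so [a] is inserted between them.
/d/ and /k/ form a stop–stop cluster, so [a] is inserted between them.
Surface form: [xaepakutapadakegi].

xaepakutapadakegi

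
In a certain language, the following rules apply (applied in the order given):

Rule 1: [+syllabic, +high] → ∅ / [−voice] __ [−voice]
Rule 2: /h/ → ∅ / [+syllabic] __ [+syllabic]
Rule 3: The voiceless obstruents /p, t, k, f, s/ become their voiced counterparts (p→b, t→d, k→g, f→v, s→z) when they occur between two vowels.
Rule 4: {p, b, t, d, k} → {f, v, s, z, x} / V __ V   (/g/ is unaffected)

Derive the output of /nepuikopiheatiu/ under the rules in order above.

nevuigopheaziu

Rule 1 (high vowel syncope): /i/ is a high vowel flanked by voiceless consonants /p/ and /h/, so it deletes. /nepuikopiheatiu/ → nepuikopheatiu.
Rule 2 (intervocalic h-deletion): no segment meets the environment; /nepuikopheatiu/ is unchanged.
Rule 3 (intervocalic voicing): /p/ is a voiceless obstruent between vowels /e/ and /u/, so it voices to [b]. /k/ is a voiceless obstruent between vowels /i/ and /o/, so it voices to [g]. /t/ is a voiceless obstruent between vowels /a/ and /i/, so it voices to [d]. /nepuikopheatiu/ → nebuigopheadiu.
Rule 4 (intervocalic spirantization): /b/ is a stop between vowels /e/ and /u/, so it spirantizes to the fricative [v]. /d/ is a stop between vowels /a/ and /i/, so it spirantizes to the fricative [z]. /nebuigopheadiu/ → nevuigopheaziu.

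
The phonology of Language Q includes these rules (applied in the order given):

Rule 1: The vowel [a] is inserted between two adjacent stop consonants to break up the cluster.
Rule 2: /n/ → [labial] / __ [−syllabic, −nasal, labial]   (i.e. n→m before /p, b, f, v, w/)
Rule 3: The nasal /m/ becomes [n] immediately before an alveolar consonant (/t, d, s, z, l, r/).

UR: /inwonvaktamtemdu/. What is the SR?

Rule 1 (stop-cluster a-epenthesis): /k/ and /t/ form a stop–stop cluster, so [a] is inserted between them. /inwonvaktamtemdu/ → inwonvakatamtemdu.
Rule 2 (nasal place assimilation): /n/ precedes the labial consonant /w/, so it assimilates in place to [m]. /n/ precedes the labial consonant /v/, so it assimilates in place to [m]. /inwonvakatamtemdu/ → imwomvakatamtemdu.
Rule 3 (nasal place assimilation): /m/ precedes the alveolar consonant /t/, so it assimilates in place to [n]. /m/ precedes the alveolar consonant /d/, so it assimilates in place to [n]. /imwomvakatamtemdu/ → imwomvakatantendu.

imwomvakatantendu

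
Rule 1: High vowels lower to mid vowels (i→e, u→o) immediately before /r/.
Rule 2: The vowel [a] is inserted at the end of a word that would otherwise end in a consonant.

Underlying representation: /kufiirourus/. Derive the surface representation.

Rule 1 (pre-rhotic lowering): /i/ is a high vowel immediately before /r/, so it lowers to [e]. /u/ is a high vowel immediately before /r/, so it lowers to [o]. /kufiirourus/ → kufieroorus.
Rule 2 (final a-epenthesis): the form ends in the consonant /s/, so [a] is inserted word-finally. /kufieroorus/ → kufieroorusa.

kufieroorusa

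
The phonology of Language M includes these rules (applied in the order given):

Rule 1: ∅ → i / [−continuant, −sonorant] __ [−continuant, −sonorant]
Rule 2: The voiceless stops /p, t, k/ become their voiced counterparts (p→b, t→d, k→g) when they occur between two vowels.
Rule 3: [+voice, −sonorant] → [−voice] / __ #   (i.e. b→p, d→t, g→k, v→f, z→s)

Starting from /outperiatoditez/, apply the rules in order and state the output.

Rule 1 (stop-cluster i-epenthesis): /t/ and /p/ form a stop–stop cluster, so [i] is inserted between them. /outperiatoditez/ → outiperiatoditez.
Rule 2 (intervocalic voicing): /t/ is a voiceless stop between vowels /u/ and /i/, so it voices to [d]. /p/ is a voiceless stop between vowels /i/ and /e/, so it voices to [b]. /t/ is a voiceless stop between vowels /a/ and /o/, so it voices to [d]. /t/ is a voiceless stop between vowels /i/ and /e/, so it voices to [d]. /outiperiatoditez/ → oudiberiadodidez.
Rule 3 (final devoicing): /z/ is a voiced obstruent in word-final position, so it devoices to [s]. /oudiberiadodidez/ → oudiberiadodides.

oudiberiadodides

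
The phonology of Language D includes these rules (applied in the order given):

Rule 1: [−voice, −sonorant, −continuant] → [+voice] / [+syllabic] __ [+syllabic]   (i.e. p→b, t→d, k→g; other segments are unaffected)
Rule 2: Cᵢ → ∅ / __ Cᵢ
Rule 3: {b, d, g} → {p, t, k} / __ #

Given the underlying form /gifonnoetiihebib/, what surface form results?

Rule 1 (intervocalic voicing): /t/ is a voiceless stop between vowels /e/ and /i/, so it voices to [d]. /gifonnoetiihebib/ → gifonnoediihebib.
Rule 2 (degemination): /nn/ is a geminate; the first /n/ deletes. /gifonnoediihebib/ → gifonoediihebib.
Rule 3 (final devoicing): /b/ is a voiced stop in word-final position, so it devoices to [p]. /gifonoediihebib/ → gifonoediihebip.

gifonoediihebip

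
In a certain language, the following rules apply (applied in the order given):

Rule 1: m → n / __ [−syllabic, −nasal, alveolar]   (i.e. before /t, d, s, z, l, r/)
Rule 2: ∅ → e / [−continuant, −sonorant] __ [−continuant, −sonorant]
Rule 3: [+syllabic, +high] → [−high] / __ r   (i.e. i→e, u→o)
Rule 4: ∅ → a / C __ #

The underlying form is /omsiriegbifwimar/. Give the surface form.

Rule 1 (nasal place assimilation): /m/ precedes the alveolar consonant /s/, so it assimilates in place to [n]. /omsiriegbifwimar/ → onsiriegbifwimar.
Rule 2 (stop-cluster e-epenthesis): /g/ and /b/ form a stop–stop cluster, so [e] is inserted between them. /onsiriegbifwimar/ → onsiriegebifwimar.
Rule 3 (pre-rhotic lowering): /i/ is a high vowel immediately before /r/, so it lowers to [e]. /onsiriegebifwimar/ → onseriegebifwimar.
Rule 4 (final a-epenthesis): the form ends in the consonant /r/, so [a] is inserted word-finally. /onseriegebifwimar/ → onseriegebifwimara.

onseriegebifwimara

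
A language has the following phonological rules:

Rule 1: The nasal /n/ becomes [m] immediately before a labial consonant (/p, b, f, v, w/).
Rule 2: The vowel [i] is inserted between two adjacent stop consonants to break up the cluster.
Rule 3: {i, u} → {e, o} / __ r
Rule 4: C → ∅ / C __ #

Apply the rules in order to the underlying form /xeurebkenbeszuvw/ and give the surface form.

xeorebikembeszuv

Rule 1 (nasal place assimilation): /n/ precedes the labial consonant /b/, so it assimilates in place to [m]. /xeurebkenbeszuvw/ → xeurebkembeszuvw.
Rule 2 (stop-cluster i-epenthesis): /b/ and /k/ form a stop–stop cluster, so [i] is inserted between them. /xeurebkembeszuvw/ → xeurebikembeszuvw.
Rule 3 (pre-rhotic lowering): /u/ is a high vowel immediately before /r/, so it lowers to [o]. /xeurebikembeszuvw/ → xeorebikembeszuvw.
Rule 4 (final cluster simplification): /w/ is the second consonant of a word-final cluster /vw/, so it deletes. /xeorebikembeszuvw/ → xeorebikembeszuv.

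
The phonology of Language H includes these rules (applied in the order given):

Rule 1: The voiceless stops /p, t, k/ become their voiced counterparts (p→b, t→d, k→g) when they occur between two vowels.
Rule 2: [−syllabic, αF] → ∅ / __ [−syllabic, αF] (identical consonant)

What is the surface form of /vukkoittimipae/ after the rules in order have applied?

Rule 1 (intervocalic voicing): /p/ is a voiceless stop between vowels /i/ and /a/, so it voices to [b]. /vukkoittimipae/ → vukkoittimibae.
Rule 2 (degemination): /kk/ is a geminate; the first /k/ deletes. /tt/ is a geminate; the first /t/ deletes. /vukkoittimibae/ → vukoitimibae.

vukoitimibae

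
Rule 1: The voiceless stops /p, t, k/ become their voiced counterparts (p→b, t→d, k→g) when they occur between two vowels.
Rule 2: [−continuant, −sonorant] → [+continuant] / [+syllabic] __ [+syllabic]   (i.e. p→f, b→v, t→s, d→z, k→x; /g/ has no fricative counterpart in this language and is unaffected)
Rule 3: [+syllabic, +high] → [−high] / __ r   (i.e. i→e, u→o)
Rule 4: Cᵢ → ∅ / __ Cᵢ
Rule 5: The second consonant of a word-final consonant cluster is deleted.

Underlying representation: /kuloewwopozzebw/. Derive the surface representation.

Rule 1 (intervocalic voicing): /p/ is a voiceless stop between vowels /o/ and /o/, so it voices to [b]. /kuloewwopozzebw/ → kuloewwobozzebw.
Rule 2 (intervocalic spirantization): /b/ is a stop between vowels /o/ and /o/, so it spirantizes to the fricative [v]. /kuloewwobozzebw/ → kuloewwovozzebw.
Rule 3 (pre-rhotic lowering): no segment meets the environment; /kuloewwovozzebw/ is unchanged.
Rule 4 (degemination): /ww/ is a geminate; the first /w/ deletes. /zz/ is a geminate; the first /z/ deletes. /kuloewwovozzebw/ → kuloewovozebw.
Rule 5 (final cluster simplification): /w/ is the second consonant of a word-final cluster /bw/, so it deletes. /kuloewovozebw/ → kuloewovozeb.

kuloewovozeb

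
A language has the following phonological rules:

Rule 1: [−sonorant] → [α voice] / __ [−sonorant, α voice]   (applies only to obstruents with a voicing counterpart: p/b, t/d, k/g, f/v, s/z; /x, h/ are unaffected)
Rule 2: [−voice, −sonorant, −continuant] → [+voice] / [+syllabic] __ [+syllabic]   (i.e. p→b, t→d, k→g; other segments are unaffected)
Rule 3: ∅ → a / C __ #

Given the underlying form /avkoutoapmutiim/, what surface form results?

afkoudoapmudiima

Rule 1 (regressive voicing assimilation): /v/ precedes the voiceless obstruent /k/, so it devoices to [f] by assimilation. /avkoutoapmutiim/ → afkoutoapmutiim.
Rule 2 (intervocalic voicing): /t/ is a voiceless stop between vowels /u/ and /o/, so it voices to [d]. /t/ is a voiceless stop between vowels /u/ and /i/, so it voices to [d]. /afkoutoapmutiim/ → afkoudoapmudiim.
Rule 3 (final a-epenthesis): the form ends in the consonant /m/, so [a] is inserted word-finally. /afkoudoapmudiim/ → afkoudoapmudiima.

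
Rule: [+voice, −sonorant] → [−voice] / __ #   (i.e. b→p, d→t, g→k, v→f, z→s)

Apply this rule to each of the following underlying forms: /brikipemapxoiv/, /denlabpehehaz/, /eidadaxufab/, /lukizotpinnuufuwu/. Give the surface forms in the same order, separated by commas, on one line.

brikipemapxoif, denlabpehehas, eidadaxufap, lukizotpinnuufuwu

/brikipemapxoiv/: /v/ is a voiced obstruent in word-final position, so it devoices to [f]. → [brikipemapxoif].
/denlabpehehaz/: /z/ is a voiced obstruent in word-final position, so it devoices to [s]. → [denlabpehehas].
/eidadaxufab/: /b/ is a voiced obstruent in word-final position, so it devoices to [p]. → [eidadaxufap].
/lukizotpinnuufuwu/: the rule's environment is not met; surfaces unchanged as [lukizotpinnuufuwu].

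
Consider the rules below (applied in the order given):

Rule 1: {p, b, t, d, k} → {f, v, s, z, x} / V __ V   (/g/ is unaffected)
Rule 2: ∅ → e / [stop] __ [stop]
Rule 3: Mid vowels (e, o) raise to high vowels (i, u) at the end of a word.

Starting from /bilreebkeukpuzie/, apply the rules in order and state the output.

Rule 1 (intervocalic spirantization): no segment meets the environment; /bilreebkeukpuzie/ is unchanged.
Rule 2 (stop-cluster e-epenthesis): /b/ and /k/ form a stop–stop cluster, so [e] is inserted between them. /k/ and /p/ form a stop–stop cluster, so [e] is inserted between them. /bilreebkeukpuzie/ → bilreebekeukepuzie.
Rule 3 (final vowel raising): /e/ is a mid vowel in word-final position, so it raises to [i]. /bilreebekeukepuzie/ → bilreebekeukepuzii.

bilreebekeukepuzii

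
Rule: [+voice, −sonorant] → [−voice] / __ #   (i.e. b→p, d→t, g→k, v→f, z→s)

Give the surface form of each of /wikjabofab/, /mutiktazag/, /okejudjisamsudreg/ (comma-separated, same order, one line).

wikjabofap, mutiktazak, okejudjisamsudrek

/wikjabofab/: /b/ is a voiced obstruent in word-final position, so it devoices to [p]. → [wikjabofap].
/mutiktazag/: /g/ is a voiced obstruent in word-final position, so it devoices to [k]. → [mutiktazak].
/okejudjisamsudreg/: /g/ is a voiced obstruent in word-final position, so it devoices to [k]. → [okejudjisamsudrek].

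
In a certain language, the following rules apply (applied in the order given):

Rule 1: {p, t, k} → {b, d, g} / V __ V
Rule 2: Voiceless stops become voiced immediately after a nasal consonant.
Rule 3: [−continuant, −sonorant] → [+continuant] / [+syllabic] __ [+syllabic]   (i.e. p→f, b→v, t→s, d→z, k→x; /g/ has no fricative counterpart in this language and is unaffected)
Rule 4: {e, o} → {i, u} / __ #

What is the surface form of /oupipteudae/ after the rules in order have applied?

Rule 1 (intervocalic voicing): /p/ is a voiceless stop between vowels /u/ and /i/, so it voices to [b]. /oupipteudae/ → oubipteudae.
Rule 2 (post-nasal voicing): no segment meets the environment; /oubipteudae/ is unchanged.
Rule 3 (intervocalic spirantization): /b/ is a stop between vowels /u/ and /i/, so it spirantizes to the fricative [v]. /d/ is a stop between vowels /u/ and /a/, so it spirantizes to the fricative [z]. /oubipteudae/ → ouvipteuzae.
Rule 4 (final vowel raising): /e/ is a mid vowel in word-final position, so it raises to [i]. /ouvipteuzae/ → ouvipteuzai.

ouvipteuzai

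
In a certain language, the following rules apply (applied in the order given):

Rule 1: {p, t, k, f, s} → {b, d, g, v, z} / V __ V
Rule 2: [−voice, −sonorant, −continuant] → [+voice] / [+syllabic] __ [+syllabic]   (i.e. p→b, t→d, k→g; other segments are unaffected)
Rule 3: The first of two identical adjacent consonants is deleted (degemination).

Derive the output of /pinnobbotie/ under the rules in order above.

Rule 1 (intervocalic voicing): /t/ is a voiceless obstruent between vowels /o/ and /i/, so it voices to [d]. /pinnobbotie/ → pinnobbodie.
Rule 2 (intervocalic voicing): no segment meets the environment; /pinnobbodie/ is unchanged.
Rule 3 (degemination): /nn/ is a geminate; the first /n/ deletes. /bb/ is a geminate; the first /b/ deletes. /pinnobbodie/ → pinobodie.

pinobodie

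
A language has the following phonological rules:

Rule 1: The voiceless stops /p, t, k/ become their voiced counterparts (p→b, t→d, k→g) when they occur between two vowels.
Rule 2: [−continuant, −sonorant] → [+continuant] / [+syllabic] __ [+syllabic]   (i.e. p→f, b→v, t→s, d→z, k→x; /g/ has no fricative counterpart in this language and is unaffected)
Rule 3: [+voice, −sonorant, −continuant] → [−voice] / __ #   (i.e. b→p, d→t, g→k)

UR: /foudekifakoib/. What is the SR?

fouzegifagoip

Rule 1 (intervocalic voicing): /k/ is a voiceless stop between vowels /e/ and /i/, so it voices to [g]. /k/ is a voiceless stop between vowels /a/ and /o/, so it voices to [g]. /foudekifakoib/ → foudegifagoib.
Rule 2 (intervocalic spirantization): /d/ is a stop between vowels /u/ and /e/, so it spirantizes to the fricative [z]. /foudegifagoib/ → fouzegifagoib.
Rule 3 (final devoicing): /b/ is a voiced stop in word-final position, so it devoices to [p]. /fouzegifagoib/ → fouzegifagoip.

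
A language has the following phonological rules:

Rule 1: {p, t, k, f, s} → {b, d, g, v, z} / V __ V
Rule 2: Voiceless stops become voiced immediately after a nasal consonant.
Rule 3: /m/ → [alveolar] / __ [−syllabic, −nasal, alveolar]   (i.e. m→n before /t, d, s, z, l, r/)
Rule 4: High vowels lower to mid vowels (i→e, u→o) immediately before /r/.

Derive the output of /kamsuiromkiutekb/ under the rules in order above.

kansueromgiudekb

Rule 1 (intervocalic voicing): /t/ is a voiceless obstruent between vowels /u/ and /e/, so it voices to [d]. /kamsuiromkiutekb/ → kamsuiromkiudekb.
Rule 2 (post-nasal voicing): /k/ is a voiceless stop immediately after the nasal /m/, so it voices to [g]. /kamsuiromkiudekb/ → kamsuiromgiudekb.
Rule 3 (nasal place assimilation): /m/ precedes the alveolar consonant /s/, so it assimilates in place to [n]. /kamsuiromgiudekb/ → kansuiromgiudekb.
Rule 4 (pre-rhotic lowering): /i/ is a high vowel immediately before /r/, so it lowers to [e]. /kansuiromgiudekb/ → kansueromgiudekb.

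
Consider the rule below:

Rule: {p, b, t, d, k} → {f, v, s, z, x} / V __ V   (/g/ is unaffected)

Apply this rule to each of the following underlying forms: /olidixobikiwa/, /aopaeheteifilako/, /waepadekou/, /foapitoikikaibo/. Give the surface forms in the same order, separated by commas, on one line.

/olidixobikiwa/: /d/ is a stop between vowels /i/ and /i/, so it spirantizes to the fricative [z]. /b/ is a stop between vowels /o/ and /i/, so it spirantizes to the fricative [v]. /k/ is a stop between vowels /i/ and /i/, so it spirantizes to the fricative [x]. → [olizixovixiwa].
/aopaeheteifilako/: /p/ is a stop between vowels /o/ and /a/, so it spirantizes to the fricative [f]. /t/ is a stop between vowels /e/ and /e/, so it spirantizes to the fricative [s]. /k/ is a stop between vowels /a/ and /o/, so it spirantizes to the fricative [x]. → [aofaeheseifilaxo].
/waepadekou/: /p/ is a stop between vowels /e/ and /a/, so it spirantizes to the fricative [f]. /d/ is a stop between vowels /a/ and /e/, so it spirantizes to the fricative [z]. /k/ is a stop between vowels /e/ and /o/, so it spirantizes to the fricative [x]. → [waefazexou].
/foapitoikikaibo/: /p/ is a stop between vowels /a/ and /i/, so it spirantizes to the fricative [f]. /t/ is a stop between vowels /i/ and /o/, so it spirantizes to the fricative [s]. /k/ is a stop between vowels /i/ and /i/, so it spirantizes to the fricative [x]. /k/ is a stop between vowels /i/ and /a/, so it spirantizes to the fricative [x]. /b/ is a stop between vowels /i/ and /o/, so it spirantizes to the fricative [v]. → [foafisoixixaivo].

olizixovixiwa, aofaeheseifilaxo, waefazexou, foafisoixixaivo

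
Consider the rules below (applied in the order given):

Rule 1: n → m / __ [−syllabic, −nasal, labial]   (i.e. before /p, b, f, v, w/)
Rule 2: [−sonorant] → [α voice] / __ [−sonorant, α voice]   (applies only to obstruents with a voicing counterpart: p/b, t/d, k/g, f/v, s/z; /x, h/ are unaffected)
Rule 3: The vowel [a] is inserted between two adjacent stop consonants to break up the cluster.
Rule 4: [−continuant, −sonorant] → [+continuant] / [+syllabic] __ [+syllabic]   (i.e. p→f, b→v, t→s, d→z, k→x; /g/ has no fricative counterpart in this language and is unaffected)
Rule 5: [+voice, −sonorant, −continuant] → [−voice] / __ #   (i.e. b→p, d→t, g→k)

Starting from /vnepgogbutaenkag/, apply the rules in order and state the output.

Rule 1 (nasal place assimilation): no segment meets the environment; /vnepgogbutaenkag/ is unchanged.
Rule 2 (regressive voicing assimilation): /p/ precedes the voiced obstruent /g/, so it voices to [b] by assimilation. /vnepgogbutaenkag/ → vnebgogbutaenkag.
Rule 3 (stop-cluster a-epenthesis): /b/ and /g/ form a stop–stop cluster, so [a] is inserted between them. /g/ and /b/ form a stop–stop cluster, so [a] is inserted between them. /vnebgogbutaenkag/ → vnebagogabutaenkag.
Rule 4 (intervocalic spirantization): /b/ is a stop between vowels /e/ and /a/, so it spirantizes to the fricative [v]. /b/ is a stop between vowels /a/ and /u/, so it spirantizes to the fricative [v]. /t/ is a stop between vowels /u/ and /a/, so it spirantizes to the fricative [s]. /vnebagogabutaenkag/ → vnevagogavusaenkag.
Rule 5 (final devoicing): /g/ is a voiced stop in word-final position, so it devoices to [k]. /vnevagogavusaenkag/ → vnevagogavusaenkak.

vnevagogavusaenkak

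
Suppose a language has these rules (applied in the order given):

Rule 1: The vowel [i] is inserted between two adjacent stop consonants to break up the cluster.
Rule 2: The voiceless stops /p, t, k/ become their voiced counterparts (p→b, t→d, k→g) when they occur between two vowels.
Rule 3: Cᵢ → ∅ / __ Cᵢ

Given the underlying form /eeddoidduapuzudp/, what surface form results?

Rule 1 (stop-cluster i-epenthesis): /d/ and /d/ form a stop–stop cluster, so [i] is inserted between them. /d/ and /d/ form a stop–stop cluster, so [i] is inserted between them. /d/ and /p/ form a stop–stop cluster, so [i] is inserted between them. /eeddoidduapuzudp/ → eedidoididuapuzudip.
Rule 2 (intervocalic voicing): /p/ is a voiceless stop between vowels /a/ and /u/, so it voices to [b]. /eedidoididuapuzudip/ → eedidoididuabuzudip.
Rule 3 (degemination): no segment meets the environment; /eedidoididuabuzudip/ is unchanged.

eedidoididuabuzudip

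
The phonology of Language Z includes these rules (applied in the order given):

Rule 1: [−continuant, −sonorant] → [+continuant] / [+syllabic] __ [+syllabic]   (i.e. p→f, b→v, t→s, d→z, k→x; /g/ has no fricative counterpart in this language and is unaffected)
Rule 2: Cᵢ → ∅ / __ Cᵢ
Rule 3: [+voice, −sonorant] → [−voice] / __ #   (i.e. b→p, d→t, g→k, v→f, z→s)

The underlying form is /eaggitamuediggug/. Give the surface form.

eagisamueziguk

Rule 1 (intervocalic spirantization): /t/ is a stop between vowels /i/ and /a/, so it spirantizes to the fricative [s]. /d/ is a stop between vowels /e/ and /i/, so it spirantizes to the fricative [z]. /eaggitamuediggug/ → eaggisamueziggug.
Rule 2 (degemination): /gg/ is a geminate; the first /g/ deletes. /gg/ is a geminate; the first /g/ deletes. /eaggisamueziggug/ → eagisamuezigug.
Rule 3 (final devoicing): /g/ is a voiced obstruent in word-final position, so it devoices to [k]. /eagisamuezigug/ → eagisamueziguk.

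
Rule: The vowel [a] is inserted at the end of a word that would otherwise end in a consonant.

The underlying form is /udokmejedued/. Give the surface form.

the form ends in the consonant /d/, so [a] is inserted word-finally.
Surface form: [udokmejedueda].

udokmejedueda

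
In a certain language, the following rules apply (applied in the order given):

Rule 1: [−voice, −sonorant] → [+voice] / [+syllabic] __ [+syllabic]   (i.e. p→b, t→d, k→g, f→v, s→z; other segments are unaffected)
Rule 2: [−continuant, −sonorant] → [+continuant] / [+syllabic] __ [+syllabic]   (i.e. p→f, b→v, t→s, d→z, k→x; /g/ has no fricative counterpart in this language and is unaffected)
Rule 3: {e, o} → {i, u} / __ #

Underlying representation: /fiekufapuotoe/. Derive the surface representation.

Rule 1 (intervocalic voicing): /k/ is a voiceless obstruent between vowels /e/ and /u/, so it voices to [g]. /f/ is a voiceless obstruent between vowels /u/ and /a/, so it voices to [v]. /p/ is a voiceless obstruent between vowels /a/ and /u/, so it voices to [b]. /t/ is a voiceless obstruent between vowels /o/ and /o/, so it voices to [d]. /fiekufapuotoe/ → fieguvabuodoe.
Rule 2 (intervocalic spirantization): /b/ is a stop between vowels /a/ and /u/, so it spirantizes to the fricative [v]. /d/ is a stop between vowels /o/ and /o/, so it spirantizes to the fricative [z]. /fieguvabuodoe/ → fieguvavuozoe.
Rule 3 (final vowel raising): /e/ is a mid vowel in word-final position, so it raises to [i]. /fieguvavuozoe/ → fieguvavuozoi.

fieguvavuozoi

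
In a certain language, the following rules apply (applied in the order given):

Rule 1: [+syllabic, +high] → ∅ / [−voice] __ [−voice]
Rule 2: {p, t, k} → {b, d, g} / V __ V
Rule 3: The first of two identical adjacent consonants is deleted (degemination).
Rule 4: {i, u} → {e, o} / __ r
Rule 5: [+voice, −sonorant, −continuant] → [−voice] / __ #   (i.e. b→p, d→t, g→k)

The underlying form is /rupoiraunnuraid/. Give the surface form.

Rule 1 (high vowel syncope): no segment meets the environment; /rupoiraunnuraid/ is unchanged.
Rule 2 (intervocalic voicing): /p/ is a voiceless stop between vowels /u/ and /o/, so it voices to [b]. /rupoiraunnuraid/ → ruboiraunnuraid.
Rule 3 (degemination): /nn/ is a geminate; the first /n/ deletes. /ruboiraunnuraid/ → ruboiraunuraid.
Rule 4 (pre-rhotic lowering): /i/ is a high vowel immediately before /r/, so it lowers to [e]. /u/ is a high vowel immediately before /r/, so it lowers to [o]. /ruboiraunuraid/ → ruboeraunoraid.
Rule 5 (final devoicing): /d/ is a voiced stop in word-final position, so it devoices to [t]. /ruboeraunoraid/ → ruboeraunorait.

ruboeraunorait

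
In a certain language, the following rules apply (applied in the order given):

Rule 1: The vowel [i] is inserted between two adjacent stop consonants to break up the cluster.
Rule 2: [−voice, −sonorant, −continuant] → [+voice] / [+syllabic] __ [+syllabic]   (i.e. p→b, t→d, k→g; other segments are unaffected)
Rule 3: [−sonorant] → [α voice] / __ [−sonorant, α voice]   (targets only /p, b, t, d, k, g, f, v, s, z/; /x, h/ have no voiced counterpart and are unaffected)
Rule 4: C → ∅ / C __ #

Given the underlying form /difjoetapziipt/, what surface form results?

difjoedabziibit

Rule 1 (stop-cluster i-epenthesis): /p/ and /t/ form a stop–stop cluster, so [i] is inserted between them. /difjoetapziipt/ → difjoetapziipit.
Rule 2 (intervocalic voicing): /t/ is a voiceless stop between vowels /e/ and /a/, so it voices to [d]. /p/ is a voiceless stop between vowels /i/ and /i/, so it voices to [b]. /difjoetapziipit/ → difjoedapziibit.
Rule 3 (regressive voicing assimilation): /p/ precedes the voiced obstruent /z/, so it voices to [b] by assimilation. /difjoedapziibit/ → difjoedabziibit.
Rule 4 (final cluster simplification): no segment meets the environment; /difjoedabziibit/ is unchanged.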